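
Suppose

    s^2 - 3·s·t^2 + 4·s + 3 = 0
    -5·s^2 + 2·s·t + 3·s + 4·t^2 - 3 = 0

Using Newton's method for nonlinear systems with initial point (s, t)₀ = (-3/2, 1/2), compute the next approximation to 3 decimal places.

At (-3/2, 1/2): F = (0.375, -19.250).
Jacobian J = [[2·s - 3·t^2 + 4, -6·s·t], [-10·s + 2·t + 3, 2·s + 8·t]].
At the point, J = [[0.250, 4.500], [19.000, 1.000]] (det J = -85.250).
Solving J·Δ = −F gives Δ = (1.021, -0.140).
Then the next iterate is (s, t)₁ = (-0.479, 0.360).

(-0.479, 0.360)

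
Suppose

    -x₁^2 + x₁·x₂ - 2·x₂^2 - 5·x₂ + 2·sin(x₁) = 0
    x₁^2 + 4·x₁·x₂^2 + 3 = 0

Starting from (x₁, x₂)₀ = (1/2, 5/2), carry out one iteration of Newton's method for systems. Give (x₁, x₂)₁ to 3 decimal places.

At (1/2, 5/2): F = (-23.04115, 15.750).
Jacobian J = [[-2·x₁ + x₂ + 2·cos(x₁), x₁ - 4·x₂ - 5], [2·x₁ + 4·x₂^2, 8·x₁·x₂]].
At the point, J = [[3.25517, -14.500], [26.000, 10.000]] (det J = 409.55165).
Solving J·Δ = −F gives Δ = (0.005, -1.588).
Then the next iterate is (x₁, x₂)₁ = (0.505, 0.912).

(0.505, 0.912)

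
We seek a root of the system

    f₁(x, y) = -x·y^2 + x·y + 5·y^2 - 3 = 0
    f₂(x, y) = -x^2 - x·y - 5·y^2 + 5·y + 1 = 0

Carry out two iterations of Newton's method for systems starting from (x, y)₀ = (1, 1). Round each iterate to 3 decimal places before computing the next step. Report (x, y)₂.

(1.071, 0.748)

At (1, 1): F = (2.000, -1.000).
Jacobian J = [[-y^2 + y, -2·x·y + x + 10·y], [-2·x - y, -x - 10·y + 5]].
At the point, J = [[0.000, 9.000], [-3.000, -6.000]] (det J = 27.000).
Solving J·Δ = −F gives Δ = (0.111, -0.222).
Then the next iterate is (x, y)₁ = (1.111, 0.778).
Round to (1.111, 0.778) and repeat: F = (0.21831, -0.23510), J = [[0.17272, 7.16228], [-3.000, -3.891]].
Δ = (-0.040, -0.030), so (x, y)₂ = (1.071, 0.748).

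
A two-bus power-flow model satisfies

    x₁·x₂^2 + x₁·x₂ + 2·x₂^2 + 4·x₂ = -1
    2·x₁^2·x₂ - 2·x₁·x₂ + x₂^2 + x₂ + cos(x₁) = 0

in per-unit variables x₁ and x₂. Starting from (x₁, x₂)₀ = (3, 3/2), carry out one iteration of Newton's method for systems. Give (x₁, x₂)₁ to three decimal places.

At (3, 3/2): F = (22.750, 20.76001).
Jacobian J = [[x₂^2 + x₂, 2·x₁·x₂ + x₁ + 4·x₂ + 4], [4·x₁·x₂ - 2·x₂ - sin(x₁), 2·x₁^2 - 2·x₁ + 2·x₂ + 1]].
At the point, J = [[3.750, 22.000], [14.85888, 16.000]] (det J = -266.89536).
Solving J·Δ = −F gives Δ = (-0.347, -0.975).
Then the next iterate is (x₁, x₂)₁ = (2.653, 0.525).

(2.653, 0.525)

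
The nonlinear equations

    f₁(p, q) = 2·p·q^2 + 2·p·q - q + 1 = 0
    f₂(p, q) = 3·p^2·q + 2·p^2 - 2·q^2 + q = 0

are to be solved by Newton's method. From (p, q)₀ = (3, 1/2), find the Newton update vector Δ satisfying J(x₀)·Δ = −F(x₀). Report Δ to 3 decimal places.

(-1.128, -0.301)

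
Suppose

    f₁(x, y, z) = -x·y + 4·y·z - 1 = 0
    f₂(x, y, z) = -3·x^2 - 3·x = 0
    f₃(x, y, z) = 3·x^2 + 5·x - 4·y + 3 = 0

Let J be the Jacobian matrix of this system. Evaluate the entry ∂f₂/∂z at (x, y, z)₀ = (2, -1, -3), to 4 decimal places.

0.0000

∂f₂/∂z = 0.
At (2, -1, -3) this is 0.0000.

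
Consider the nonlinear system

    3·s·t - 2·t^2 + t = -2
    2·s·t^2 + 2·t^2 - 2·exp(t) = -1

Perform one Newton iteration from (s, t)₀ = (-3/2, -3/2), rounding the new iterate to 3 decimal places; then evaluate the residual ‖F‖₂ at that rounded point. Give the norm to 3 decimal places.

At (-3/2, -3/2): F = (2.750, -1.69626).
Jacobian J = [[3·t, 3·s - 4·t + 1], [2·t^2, 4·s·t + 4·t - 2·exp(t)]].
At the point, J = [[-4.500, 2.500], [4.500, 2.55374]] (det J = -22.74183).
Solving J·Δ = −F gives Δ = (0.495, -0.209).
Then the next iterate is (s, t)₁ = (-1.005, -1.709).
Re-evaluating at (-1.005, -1.709): F = (-0.39773, 0.60870), so ‖F‖₂ = 0.727.

0.727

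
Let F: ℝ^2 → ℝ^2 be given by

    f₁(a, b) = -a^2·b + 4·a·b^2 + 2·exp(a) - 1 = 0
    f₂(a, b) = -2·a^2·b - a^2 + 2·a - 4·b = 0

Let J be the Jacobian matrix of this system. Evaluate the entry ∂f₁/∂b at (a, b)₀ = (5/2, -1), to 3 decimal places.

∂f₁/∂b = -a^2 + 8·a·b.
At (5/2, -1) this is -26.250.

-26.250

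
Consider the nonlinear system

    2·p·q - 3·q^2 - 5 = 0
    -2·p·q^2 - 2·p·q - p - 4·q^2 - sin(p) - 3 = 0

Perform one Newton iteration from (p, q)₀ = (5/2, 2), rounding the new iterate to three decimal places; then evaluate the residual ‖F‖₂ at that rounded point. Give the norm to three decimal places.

At (5/2, 2): F = (-7.000, -52.09847).
Jacobian J = [[2·q, 2·p - 6·q], [-2·q^2 - 2·q - cos(p) - 1, -4·p·q - 2·p - 8·q]].
At the point, J = [[4.000, -7.000], [-12.19886, -41.000]] (det J = -249.39199).
Solving J·Δ = −F gives Δ = (-0.312, -1.178).
Then the next iterate is (p, q)₁ = (2.188, 0.822).
Re-evaluating at (2.188, 0.822): F = (-3.42998, -15.26010), so ‖F‖₂ = 15.641.

15.641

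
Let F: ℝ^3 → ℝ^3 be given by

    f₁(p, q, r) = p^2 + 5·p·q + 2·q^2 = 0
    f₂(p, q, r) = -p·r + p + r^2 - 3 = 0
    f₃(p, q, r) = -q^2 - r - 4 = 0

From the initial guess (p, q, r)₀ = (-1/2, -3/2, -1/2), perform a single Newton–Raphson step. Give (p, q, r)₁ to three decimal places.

At (-1/2, -3/2, -1/2): F = (8.500, -3.500, -5.750).
Jacobian J = [[2·p + 5·q, 5·p + 4·q, 0], [-r + 1, 0, -p + 2·r], [0, -2·q, -1]].
At the point, J = [[-8.500, -8.500, 0.000], [1.500, 0.000, -0.500], [0.000, 3.000, -1.000]] (det J = -25.500).
Solving J·Δ = −F gives Δ = (0.708, 0.292, -4.875).
Then the next iterate is (p, q, r)₁ = (0.208, -1.208, -5.375).

(0.208, -1.208, -5.375)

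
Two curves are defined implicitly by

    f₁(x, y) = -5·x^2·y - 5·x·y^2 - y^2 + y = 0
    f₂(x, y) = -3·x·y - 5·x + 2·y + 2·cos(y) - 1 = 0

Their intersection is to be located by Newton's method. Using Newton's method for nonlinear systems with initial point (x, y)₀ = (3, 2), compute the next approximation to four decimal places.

(-1.1231, 3.6468)

At (3, 2): F = (-152.0000, -30.832294).
Jacobian J = [[-10·x·y - 5·y^2, -5·x^2 - 10·x·y - 2·y + 1], [-3·y - 5, -3·x - 2·sin(y) + 2]].
At the point, J = [[-80.0000, -108.0000], [-11.0000, -8.818595]] (det J = -482.512412).
Solving J·Δ = −F gives Δ = (-4.1231, 1.6468).
Then the next iterate is (x, y)₁ = (-1.1231, 3.6468).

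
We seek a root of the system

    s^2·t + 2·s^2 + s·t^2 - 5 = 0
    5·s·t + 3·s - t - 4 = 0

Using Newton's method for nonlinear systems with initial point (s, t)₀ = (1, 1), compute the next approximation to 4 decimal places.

(4.2500, -6.2500)

At (1, 1): F = (-1.0000, 3.0000).
Jacobian J = [[2·s·t + 4·s + t^2, s^2 + 2·s·t], [5·t + 3, 5·s - 1]].
At the point, J = [[7.0000, 3.0000], [8.0000, 4.0000]] (det J = 4.0000).
Solving J·Δ = −F gives Δ = (3.2500, -7.2500).
Then the next iterate is (s, t)₁ = (4.2500, -6.2500).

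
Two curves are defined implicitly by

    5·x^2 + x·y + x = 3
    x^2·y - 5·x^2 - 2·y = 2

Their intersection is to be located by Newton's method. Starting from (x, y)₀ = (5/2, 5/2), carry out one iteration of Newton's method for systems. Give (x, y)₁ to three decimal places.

(1.097, 3.696)

At (5/2, 5/2): F = (37.000, -22.625).
Jacobian J = [[10·x + y + 1, x], [2·x·y - 10·x, x^2 - 2]].
At the point, J = [[28.500, 2.500], [-12.500, 4.250]] (det J = 152.375).
Solving J·Δ = −F gives Δ = (-1.403, 1.196).
Then the next iterate is (x, y)₁ = (1.097, 3.696).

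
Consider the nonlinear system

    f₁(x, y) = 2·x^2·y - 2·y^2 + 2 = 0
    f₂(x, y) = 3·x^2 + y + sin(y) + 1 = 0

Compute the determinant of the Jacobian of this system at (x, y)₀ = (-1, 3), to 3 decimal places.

J = [[4·x·y, 2·x^2 - 4·y], [6·x, cos(y) + 1]].
At the point, J = [[-12.000, -10.000], [-6.000, 0.01001]].
det J = -60.120.

-60.120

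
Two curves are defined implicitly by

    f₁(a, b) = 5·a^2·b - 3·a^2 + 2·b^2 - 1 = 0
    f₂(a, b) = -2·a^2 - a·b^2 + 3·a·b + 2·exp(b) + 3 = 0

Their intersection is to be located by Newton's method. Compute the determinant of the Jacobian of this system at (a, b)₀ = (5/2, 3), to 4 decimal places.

J = [[10·a·b - 6·a, 5·a^2 + 4·b], [-4·a - b^2 + 3·b, -2·a·b + 3·a + 2·exp(b)]].
At the point, J = [[60.0000, 43.2500], [-10.0000, 32.671074]].
det J = 2392.7644.

2392.7644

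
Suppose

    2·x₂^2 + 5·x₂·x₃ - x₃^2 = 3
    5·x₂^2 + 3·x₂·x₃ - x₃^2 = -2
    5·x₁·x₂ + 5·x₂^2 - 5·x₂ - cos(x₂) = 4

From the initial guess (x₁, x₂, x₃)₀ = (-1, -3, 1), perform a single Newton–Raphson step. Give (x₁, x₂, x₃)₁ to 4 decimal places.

At (-1, -3, 1): F = (-1.0000, 37.0000, 71.989992).
Jacobian J = [[0, 4·x₂ + 5·x₃, 5·x₂ - 2·x₃], [0, 10·x₂ + 3·x₃, 3·x₂ - 2·x₃], [5·x₂, 5·x₁ + 10·x₂ + sin(x₂) - 5, 0]].
At the point, J = [[0.0000, -7.0000, -17.0000], [0.0000, -27.0000, -11.0000], [-15.0000, -40.141120, 0.0000]] (det J = 5730.0000).
Solving J·Δ = −F gives Δ = (0.3159, 1.6754, -0.7487).
Then the next iterate is (x₁, x₂, x₃)₁ = (-0.6841, -1.3246, 0.2513).

(-0.6841, -1.3246, 0.2513)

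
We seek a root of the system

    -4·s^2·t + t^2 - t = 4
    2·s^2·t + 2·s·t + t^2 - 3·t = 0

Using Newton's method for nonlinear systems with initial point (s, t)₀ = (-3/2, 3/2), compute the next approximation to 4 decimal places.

(-3.1750, -5.2000)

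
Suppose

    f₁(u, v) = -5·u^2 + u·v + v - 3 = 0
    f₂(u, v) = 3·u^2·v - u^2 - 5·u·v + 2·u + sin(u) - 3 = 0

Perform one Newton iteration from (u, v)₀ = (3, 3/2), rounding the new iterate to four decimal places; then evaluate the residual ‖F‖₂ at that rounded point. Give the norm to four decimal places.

At (3, 3/2): F = (-42.0000, 12.141120).
Jacobian J = [[-10·u + v, u + 1], [6·u·v - 2·u - 5·v + cos(u) + 2, 3·u^2 - 5·u]].
At the point, J = [[-28.5000, 4.0000], [14.510008, 12.0000]] (det J = -400.040030).
Solving J·Δ = −F gives Δ = (-1.3813, 0.6584).
Then the next iterate is (u, v)₁ = (1.6187, 2.1584).
Re-evaluating at (1.6187, 2.1584): F = (-10.448746, -1.886695), so ‖F‖₂ = 10.6177.

10.6177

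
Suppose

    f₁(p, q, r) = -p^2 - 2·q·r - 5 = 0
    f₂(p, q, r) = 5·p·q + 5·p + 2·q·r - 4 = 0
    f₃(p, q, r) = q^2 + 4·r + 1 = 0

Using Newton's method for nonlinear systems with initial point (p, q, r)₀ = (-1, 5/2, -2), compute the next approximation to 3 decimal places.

At (-1, 5/2, -2): F = (4.000, -31.500, -0.750).
Jacobian J = [[-2·p, -2·r, -2·q], [5·q + 5, 5·p + 2·r, 2·q], [0, 2·q, 4]].
At the point, J = [[2.000, 4.000, -5.000], [17.500, -9.000, 5.000], [0.000, 5.000, 4.000]] (det J = -839.500).
Solving J·Δ = −F gives Δ = (1.270, -0.547, 0.871).
Then the next iterate is (p, q, r)₁ = (0.270, 1.953, -1.129).

(0.270, 1.953, -1.129)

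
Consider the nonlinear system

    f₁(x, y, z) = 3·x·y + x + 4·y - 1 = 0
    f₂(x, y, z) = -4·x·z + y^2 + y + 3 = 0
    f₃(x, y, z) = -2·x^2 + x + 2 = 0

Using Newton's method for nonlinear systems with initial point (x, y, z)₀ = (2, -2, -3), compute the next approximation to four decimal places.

(1.4286, -0.3857, -0.8375)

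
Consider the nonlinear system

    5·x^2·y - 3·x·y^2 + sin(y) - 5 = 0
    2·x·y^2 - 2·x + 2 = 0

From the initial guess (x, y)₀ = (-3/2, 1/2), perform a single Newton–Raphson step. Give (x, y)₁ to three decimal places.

At (-3/2, 1/2): F = (2.22943, 4.250).
Jacobian J = [[10·x·y - 3·y^2, 5·x^2 - 6·x·y + cos(y)], [2·y^2 - 2, 4·x·y]].
At the point, J = [[-8.250, 16.62758], [-1.500, -3.000]] (det J = 49.69137).
Solving J·Δ = −F gives Δ = (1.557, 0.638).
Then the next iterate is (x, y)₁ = (0.057, 1.138).

(0.057, 1.138)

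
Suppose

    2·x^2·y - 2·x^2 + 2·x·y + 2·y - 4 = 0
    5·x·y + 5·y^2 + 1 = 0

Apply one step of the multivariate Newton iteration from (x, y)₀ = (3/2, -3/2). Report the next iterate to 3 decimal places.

At (3/2, -3/2): F = (-22.750, 1.000).
Jacobian J = [[4·x·y - 4·x + 2·y, 2·x^2 + 2·x + 2], [5·y, 5·x + 10·y]].
At the point, J = [[-18.000, 9.500], [-7.500, -7.500]] (det J = 206.250).
Solving J·Δ = −F gives Δ = (-0.781, 0.915).
Then the next iterate is (x, y)₁ = (0.719, -0.585).

(0.719, -0.585)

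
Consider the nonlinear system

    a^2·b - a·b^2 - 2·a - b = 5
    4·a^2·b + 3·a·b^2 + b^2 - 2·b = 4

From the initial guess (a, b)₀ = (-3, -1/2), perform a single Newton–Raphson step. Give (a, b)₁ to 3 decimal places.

(-2.364, -0.145)

At (-3, -1/2): F = (-2.250, -23.000).
Jacobian J = [[2·a·b - b^2 - 2, a^2 - 2·a·b - 1], [8·a·b + 3·b^2, 4·a^2 + 6·a·b + 2·b - 2]].
At the point, J = [[0.750, 5.000], [12.750, 42.000]] (det J = -32.250).
Solving J·Δ = −F gives Δ = (0.636, 0.355).
Then the next iterate is (a, b)₁ = (-2.364, -0.145).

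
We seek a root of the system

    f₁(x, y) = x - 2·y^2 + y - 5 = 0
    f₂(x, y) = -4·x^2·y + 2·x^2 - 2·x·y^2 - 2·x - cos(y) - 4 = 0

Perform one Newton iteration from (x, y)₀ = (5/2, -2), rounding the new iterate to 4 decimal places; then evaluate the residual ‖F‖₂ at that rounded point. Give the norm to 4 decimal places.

At (5/2, -2): F = (-12.5000, 33.916147).
Jacobian J = [[1, -4·y + 1], [-8·x·y + 4·x - 2·y^2 - 2, -4·x^2 - 4·x·y + sin(y)]].
At the point, J = [[1.0000, 9.0000], [40.0000, -5.909297]] (det J = -365.909297).
Solving J·Δ = −F gives Δ = (-0.6323, 1.4591).
Then the next iterate is (x, y)₁ = (1.8677, -0.5409).
Re-evaluating at (1.8677, -0.5409): F = (-4.258346, 4.838377), so ‖F‖₂ = 6.4454.

6.4454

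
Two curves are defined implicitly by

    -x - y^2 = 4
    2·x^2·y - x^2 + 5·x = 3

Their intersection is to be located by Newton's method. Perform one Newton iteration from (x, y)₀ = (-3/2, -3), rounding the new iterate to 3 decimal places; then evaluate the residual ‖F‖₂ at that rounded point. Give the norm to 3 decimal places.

At (-3/2, -3): F = (-11.500, -26.250).
Jacobian J = [[-1, -2·y], [4·x·y - 2·x + 5, 2·x^2]].
At the point, J = [[-1.000, 6.000], [26.000, 4.500]] (det J = -160.500).
Solving J·Δ = −F gives Δ = (0.659, 2.026).
Then the next iterate is (x, y)₁ = (-0.841, -0.974).
Re-evaluating at (-0.841, -0.974): F = (-4.10768, -9.29006), so ‖F‖₂ = 10.158.

10.158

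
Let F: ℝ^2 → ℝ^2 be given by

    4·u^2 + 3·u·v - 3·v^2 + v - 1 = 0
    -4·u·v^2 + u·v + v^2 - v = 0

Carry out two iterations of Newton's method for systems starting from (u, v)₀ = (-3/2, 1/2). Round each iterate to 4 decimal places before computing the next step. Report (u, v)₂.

At (-3/2, 1/2): F = (5.5000, 0.5000).
Jacobian J = [[8·u + 3·v, 3·u - 6·v + 1], [-4·v^2 + v, -8·u·v + u + 2·v - 1]].
At the point, J = [[-10.5000, -6.5000], [-0.5000, 4.5000]] (det J = -50.5000).
Solving J·Δ = −F gives Δ = (0.5545, -0.0495).
Then the next iterate is (u, v)₁ = (-0.9455, 0.4505).
Round to (-0.9455, 0.4505) and repeat: F = (1.139687, 0.094060), J = [[-6.2125, -4.5395], [-0.361301, 2.363082]].
Δ = (0.1912, -0.0106), so (u, v)₂ = (-0.7543, 0.4399).

(-0.7543, 0.4399)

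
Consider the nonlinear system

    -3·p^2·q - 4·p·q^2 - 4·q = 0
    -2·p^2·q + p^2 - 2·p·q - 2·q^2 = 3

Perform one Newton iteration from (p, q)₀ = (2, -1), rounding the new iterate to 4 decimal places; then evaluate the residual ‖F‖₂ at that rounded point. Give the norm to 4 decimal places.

At (2, -1): F = (8.0000, 11.0000).
Jacobian J = [[-6·p·q - 4·q^2, -3·p^2 - 8·p·q - 4], [-4·p·q + 2·p - 2·q, -2·p^2 - 2·p - 4·q]].
At the point, J = [[8.0000, 0.0000], [14.0000, -8.0000]] (det J = -64.0000).
Solving J·Δ = −F gives Δ = (-1.0000, -0.3750).
Then the next iterate is (p, q)₁ = (1.0000, -1.3750).
Re-evaluating at (1.0000, -1.3750): F = (2.0625, -0.281250), so ‖F‖₂ = 2.0816.

2.0816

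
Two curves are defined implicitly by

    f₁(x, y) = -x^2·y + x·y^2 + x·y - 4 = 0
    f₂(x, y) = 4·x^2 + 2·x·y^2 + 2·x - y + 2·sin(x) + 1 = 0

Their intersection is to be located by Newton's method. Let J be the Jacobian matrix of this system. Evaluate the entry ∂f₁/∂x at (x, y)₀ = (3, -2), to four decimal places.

∂f₁/∂x = -2·x·y + y^2 + y.
At (3, -2) this is 14.0000.

14.0000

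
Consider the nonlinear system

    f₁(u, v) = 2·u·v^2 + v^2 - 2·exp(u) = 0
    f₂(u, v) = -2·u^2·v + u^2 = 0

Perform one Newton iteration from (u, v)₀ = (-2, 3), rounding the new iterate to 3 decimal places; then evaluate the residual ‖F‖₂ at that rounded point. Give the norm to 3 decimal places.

10.111

At (-2, 3): F = (-27.27067, -20.000).
Jacobian J = [[2·v^2 - 2·exp(u), 4·u·v + 2·v], [-4·u·v + 2·u, -2·u^2]].
At the point, J = [[17.72933, -18.000], [20.000, -8.000]] (det J = 218.16536).
Solving J·Δ = −F gives Δ = (0.650, -0.875).
Then the next iterate is (u, v)₁ = (-1.350, 2.125).
Re-evaluating at (-1.350, 2.125): F = (-8.19504, -5.92313), so ‖F‖₂ = 10.111.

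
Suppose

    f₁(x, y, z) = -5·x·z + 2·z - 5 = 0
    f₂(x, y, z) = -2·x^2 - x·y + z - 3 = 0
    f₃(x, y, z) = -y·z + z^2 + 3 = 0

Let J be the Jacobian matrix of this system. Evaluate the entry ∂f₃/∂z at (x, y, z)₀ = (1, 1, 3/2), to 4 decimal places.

∂f₃/∂z = -y + 2·z.
At (1, 1, 3/2) this is 2.0000.

2.0000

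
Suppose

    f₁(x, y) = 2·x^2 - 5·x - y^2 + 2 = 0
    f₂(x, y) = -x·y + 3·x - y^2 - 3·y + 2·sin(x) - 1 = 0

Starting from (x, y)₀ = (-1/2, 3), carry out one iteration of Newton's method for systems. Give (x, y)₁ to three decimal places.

(0.725, 0.905)

At (-1/2, 3): F = (-4.000, -19.95885).
Jacobian J = [[4·x - 5, -2·y], [-y + 2·cos(x) + 3, -x - 2·y - 3]].
At the point, J = [[-7.000, -6.000], [1.75517, -8.500]] (det J = 70.03099).
Solving J·Δ = −F gives Δ = (1.225, -2.095).
Then the next iterate is (x, y)₁ = (0.725, 0.905).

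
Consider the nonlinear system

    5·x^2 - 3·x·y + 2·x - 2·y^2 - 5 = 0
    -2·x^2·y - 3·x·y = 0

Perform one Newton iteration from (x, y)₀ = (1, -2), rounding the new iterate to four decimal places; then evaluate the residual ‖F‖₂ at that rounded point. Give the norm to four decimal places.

At (1, -2): F = (0.0000, 10.0000).
Jacobian J = [[10·x - 3·y + 2, -3·x - 4·y], [-4·x·y - 3·y, -2·x^2 - 3·x]].
At the point, J = [[18.0000, 5.0000], [14.0000, -5.0000]] (det J = -160.0000).
Solving J·Δ = −F gives Δ = (-0.3125, 1.1250).
Then the next iterate is (x, y)₁ = (0.6875, -0.8750).
Re-evaluating at (0.6875, -0.8750): F = (-0.988281, 2.631836), so ‖F‖₂ = 2.8113.

2.8113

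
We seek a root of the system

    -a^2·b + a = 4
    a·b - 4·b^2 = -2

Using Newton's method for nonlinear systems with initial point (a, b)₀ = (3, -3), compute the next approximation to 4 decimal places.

(2.3519, -1.4794)

At (3, -3): F = (26.0000, -43.0000).
Jacobian J = [[-2·a·b + 1, -a^2], [b, a - 8·b]].
At the point, J = [[19.0000, -9.0000], [-3.0000, 27.0000]] (det J = 486.0000).
Solving J·Δ = −F gives Δ = (-0.6481, 1.5206).
Then the next iterate is (a, b)₁ = (2.3519, -1.4794).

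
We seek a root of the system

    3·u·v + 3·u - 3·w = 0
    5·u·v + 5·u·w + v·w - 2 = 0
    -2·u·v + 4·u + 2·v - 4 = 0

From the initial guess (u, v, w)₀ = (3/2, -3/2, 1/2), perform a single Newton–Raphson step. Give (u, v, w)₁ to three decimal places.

(1.124, -0.633, 0.739)

At (3/2, -3/2, 1/2): F = (-3.750, -10.250, 3.500).
Jacobian J = [[3·v + 3, 3·u, -3], [5·v + 5·w, 5·u + w, 5·u + v], [-2·v + 4, -2·u + 2, 0]].
At the point, J = [[-1.500, 4.500, -3.000], [-5.000, 8.000, 6.000], [7.000, -1.000, 0.000]] (det J = 333.000).
Solving J·Δ = −F gives Δ = (-0.376, 0.867, 0.239).
Then the next iterate is (u, v, w)₁ = (1.124, -0.633, 0.739).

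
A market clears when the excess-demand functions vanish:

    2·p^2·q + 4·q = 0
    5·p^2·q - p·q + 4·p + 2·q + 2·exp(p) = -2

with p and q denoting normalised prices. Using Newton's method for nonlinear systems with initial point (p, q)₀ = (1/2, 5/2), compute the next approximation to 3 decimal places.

(-0.012, 0.569)

At (1/2, 5/2): F = (11.250, 14.17244).
Jacobian J = [[4·p·q, 2·p^2 + 4], [10·p·q - q + 2·exp(p) + 4, 5·p^2 - p + 2]].
At the point, J = [[5.000, 4.500], [17.29744, 2.750]] (det J = -64.08849).
Solving J·Δ = −F gives Δ = (-0.512, -1.931).
Then the next iterate is (p, q)₁ = (-0.012, 0.569).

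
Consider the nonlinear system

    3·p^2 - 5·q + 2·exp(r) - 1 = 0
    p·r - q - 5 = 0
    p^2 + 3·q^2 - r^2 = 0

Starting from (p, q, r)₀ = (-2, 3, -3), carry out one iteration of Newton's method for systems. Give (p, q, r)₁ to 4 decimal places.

(-1.9161, 2.0060, -3.6289)

At (-2, 3, -3): F = (-3.900426, -2.0000, 22.0000).
Jacobian J = [[6·p, -5, 2·exp(r)], [r, -1, p], [2·p, 6·q, -2·r]].
At the point, J = [[-12.0000, -5.0000, 0.099574], [-3.0000, -1.0000, -2.0000], [-4.0000, 18.0000, 6.0000]] (det J = -495.775300).
Solving J·Δ = −F gives Δ = (0.0839, -0.9940, -0.6289).
Then the next iterate is (p, q, r)₁ = (-1.9161, 2.0060, -3.6289).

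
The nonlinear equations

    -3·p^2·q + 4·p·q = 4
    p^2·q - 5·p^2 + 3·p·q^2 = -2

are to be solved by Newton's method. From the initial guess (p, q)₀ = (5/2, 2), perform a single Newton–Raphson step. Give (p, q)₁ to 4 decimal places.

(1.6946, 1.5678)

At (5/2, 2): F = (-21.5000, 13.2500).
Jacobian J = [[-6·p·q + 4·q, -3·p^2 + 4·p], [2·p·q - 10·p + 3·q^2, p^2 + 6·p·q]].
At the point, J = [[-22.0000, -8.7500], [-3.0000, 36.2500]] (det J = -823.7500).
Solving J·Δ = −F gives Δ = (-0.8054, -0.4322).
Then the next iterate is (p, q)₁ = (1.6946, 1.5678).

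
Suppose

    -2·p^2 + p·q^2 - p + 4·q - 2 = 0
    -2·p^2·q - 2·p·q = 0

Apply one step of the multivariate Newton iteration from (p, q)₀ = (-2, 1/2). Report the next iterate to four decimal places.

At (-2, 1/2): F = (-6.5000, -2.0000).
Jacobian J = [[-4·p + q^2 - 1, 2·p·q + 4], [-4·p·q - 2·q, -2·p^2 - 2·p]].
At the point, J = [[7.2500, 2.0000], [3.0000, -4.0000]] (det J = -35.0000).
Solving J·Δ = −F gives Δ = (0.8571, 0.1429).
Then the next iterate is (p, q)₁ = (-1.1429, 0.6429).

(-1.1429, 0.6429)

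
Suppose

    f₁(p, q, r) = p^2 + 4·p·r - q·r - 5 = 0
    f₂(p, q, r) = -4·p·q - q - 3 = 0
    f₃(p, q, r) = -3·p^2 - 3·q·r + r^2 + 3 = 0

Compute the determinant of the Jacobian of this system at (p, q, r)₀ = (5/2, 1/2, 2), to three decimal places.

-1821.000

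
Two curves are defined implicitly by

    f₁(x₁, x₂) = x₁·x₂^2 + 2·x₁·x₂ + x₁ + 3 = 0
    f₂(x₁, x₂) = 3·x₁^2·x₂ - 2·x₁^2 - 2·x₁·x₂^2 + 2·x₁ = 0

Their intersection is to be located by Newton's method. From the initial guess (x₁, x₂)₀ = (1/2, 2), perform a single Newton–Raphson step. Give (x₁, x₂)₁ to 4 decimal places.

At (1/2, 2): F = (7.5000, -2.0000).
Jacobian J = [[x₂^2 + 2·x₂ + 1, 2·x₁·x₂ + 2·x₁], [6·x₁·x₂ - 4·x₁ - 2·x₂^2 + 2, 3·x₁^2 - 4·x₁·x₂]].
At the point, J = [[9.0000, 3.0000], [-2.0000, -3.2500]] (det J = -23.2500).
Solving J·Δ = −F gives Δ = (-0.7903, -0.1290).
Then the next iterate is (x₁, x₂)₁ = (-0.2903, 1.8710).

(-0.2903, 1.8710)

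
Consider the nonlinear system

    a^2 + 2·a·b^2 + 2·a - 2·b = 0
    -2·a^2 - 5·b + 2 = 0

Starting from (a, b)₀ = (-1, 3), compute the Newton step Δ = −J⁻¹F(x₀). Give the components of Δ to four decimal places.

(-2.5000, -5.0000)

At (-1, 3): F = (-25.0000, -15.0000).
Jacobian J = [[2·a + 2·b^2 + 2, 4·a·b - 2], [-4·a, -5]].
At the point, J = [[18.0000, -14.0000], [4.0000, -5.0000]] (det J = -34.0000).
Solving J·Δ = −F gives Δ = (-2.5000, -5.0000).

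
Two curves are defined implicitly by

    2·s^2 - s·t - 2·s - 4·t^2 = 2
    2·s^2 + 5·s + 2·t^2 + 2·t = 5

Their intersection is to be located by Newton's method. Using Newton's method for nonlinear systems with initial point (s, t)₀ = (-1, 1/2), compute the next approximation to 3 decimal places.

(-1.587, 2.272)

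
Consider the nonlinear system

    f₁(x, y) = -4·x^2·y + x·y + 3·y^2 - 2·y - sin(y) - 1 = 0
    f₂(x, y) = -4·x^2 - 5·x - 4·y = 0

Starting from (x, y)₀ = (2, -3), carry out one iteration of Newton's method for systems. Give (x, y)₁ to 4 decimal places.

(1.1311, -1.9384)

At (2, -3): F = (74.141120, -14.0000).
Jacobian J = [[-8·x·y + y, -4·x^2 + x + 6·y - cos(y) - 2], [-8·x - 5, -4]].
At the point, J = [[45.0000, -33.010008], [-21.0000, -4.0000]] (det J = -873.210158).
Solving J·Δ = −F gives Δ = (-0.8689, 1.0616).
Then the next iterate is (x, y)₁ = (1.1311, -1.9384).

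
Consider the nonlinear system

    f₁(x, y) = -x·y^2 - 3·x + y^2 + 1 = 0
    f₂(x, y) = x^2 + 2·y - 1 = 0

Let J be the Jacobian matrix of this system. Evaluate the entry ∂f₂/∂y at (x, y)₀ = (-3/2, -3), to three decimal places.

2.000

∂f₂/∂y = 2.
At (-3/2, -3) this is 2.000.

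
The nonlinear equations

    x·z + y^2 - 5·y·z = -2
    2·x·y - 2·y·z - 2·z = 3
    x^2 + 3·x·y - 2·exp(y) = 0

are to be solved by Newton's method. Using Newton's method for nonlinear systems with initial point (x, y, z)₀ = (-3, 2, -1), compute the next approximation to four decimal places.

At (-3, 2, -1): F = (19.0000, -9.0000, -23.778112).
Jacobian J = [[z, 2·y - 5·z, x - 5·y], [2·y, 2·x - 2·z, -2·y - 2], [2·x + 3·y, 3·x - 2·exp(y), 0]].
At the point, J = [[-1.0000, 9.0000, -13.0000], [4.0000, -4.0000, -6.0000], [0.0000, -23.778112, 0.0000]] (det J = 1379.130507).
Solving J·Δ = −F gives Δ = (2.1552, -1.0000, 0.6034).
Then the next iterate is (x, y, z)₁ = (-0.8448, 1.0000, -0.3966).

(-0.8448, 1.0000, -0.3966)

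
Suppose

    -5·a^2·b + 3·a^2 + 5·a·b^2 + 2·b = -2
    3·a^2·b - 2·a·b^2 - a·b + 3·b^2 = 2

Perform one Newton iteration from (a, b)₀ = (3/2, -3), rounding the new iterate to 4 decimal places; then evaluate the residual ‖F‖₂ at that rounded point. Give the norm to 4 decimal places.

At (3/2, -3): F = (104.0000, -17.7500).
Jacobian J = [[-10·a·b + 6·a + 5·b^2, -5·a^2 + 10·a·b + 2], [6·a·b - 2·b^2 - b, 3·a^2 - 4·a·b - a + 6·b]].
At the point, J = [[99.0000, -54.2500], [-42.0000, 5.2500]] (det J = -1758.7500).
Solving J·Δ = −F gives Δ = (-0.2371, 1.4844).
Then the next iterate is (a, b)₁ = (1.2629, -1.5156).
Re-evaluating at (1.2629, -1.5156): F = (30.344506, -6.248457), so ‖F‖₂ = 30.9812.

30.9812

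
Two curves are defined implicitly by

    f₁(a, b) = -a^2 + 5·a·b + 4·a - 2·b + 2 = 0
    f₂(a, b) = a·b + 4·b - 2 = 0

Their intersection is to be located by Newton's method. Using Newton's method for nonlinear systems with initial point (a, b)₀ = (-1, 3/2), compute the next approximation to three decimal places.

At (-1, 3/2): F = (-13.500, 2.500).
Jacobian J = [[-2·a + 5·b + 4, 5·a - 2], [b, a + 4]].
At the point, J = [[13.500, -7.000], [1.500, 3.000]] (det J = 51.000).
Solving J·Δ = −F gives Δ = (0.451, -1.059).
Then the next iterate is (a, b)₁ = (-0.549, 0.441).

(-0.549, 0.441)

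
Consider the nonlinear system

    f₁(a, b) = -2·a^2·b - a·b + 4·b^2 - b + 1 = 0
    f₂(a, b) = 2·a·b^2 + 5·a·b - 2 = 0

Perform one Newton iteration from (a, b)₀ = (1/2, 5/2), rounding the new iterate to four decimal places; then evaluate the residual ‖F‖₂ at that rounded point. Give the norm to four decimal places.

At (1/2, 5/2): F = (21.0000, 10.5000).
Jacobian J = [[-4·a·b - b, -2·a^2 - a + 8·b - 1], [2·b^2 + 5·b, 4·a·b + 5·a]].
At the point, J = [[-7.5000, 18.0000], [25.0000, 7.5000]] (det J = -506.2500).
Solving J·Δ = −F gives Δ = (-0.0622, -1.1926).
Then the next iterate is (a, b)₁ = (0.4378, 1.3074).
Re-evaluating at (0.4378, 1.3074): F = (5.456224, 2.358557), so ‖F‖₂ = 5.9442.

5.9442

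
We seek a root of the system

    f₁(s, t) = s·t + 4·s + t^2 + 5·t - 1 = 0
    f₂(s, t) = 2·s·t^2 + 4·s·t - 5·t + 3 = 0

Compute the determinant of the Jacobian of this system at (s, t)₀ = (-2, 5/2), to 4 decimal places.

J = [[t + 4, s + 2·t + 5], [2·t^2 + 4·t, 4·s·t + 4·s - 5]].
At the point, J = [[6.5000, 8.0000], [22.5000, -33.0000]].
det J = -394.5000.

-394.5000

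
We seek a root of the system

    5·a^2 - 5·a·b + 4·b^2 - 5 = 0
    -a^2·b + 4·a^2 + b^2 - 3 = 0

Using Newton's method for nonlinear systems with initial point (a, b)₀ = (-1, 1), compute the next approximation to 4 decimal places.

(-0.9365, 0.3810)

At (-1, 1): F = (9.0000, 1.0000).
Jacobian J = [[10·a - 5·b, -5·a + 8·b], [-2·a·b + 8·a, -a^2 + 2·b]].
At the point, J = [[-15.0000, 13.0000], [-6.0000, 1.0000]] (det J = 63.0000).
Solving J·Δ = −F gives Δ = (0.0635, -0.6190).
Then the next iterate is (a, b)₁ = (-0.9365, 0.3810).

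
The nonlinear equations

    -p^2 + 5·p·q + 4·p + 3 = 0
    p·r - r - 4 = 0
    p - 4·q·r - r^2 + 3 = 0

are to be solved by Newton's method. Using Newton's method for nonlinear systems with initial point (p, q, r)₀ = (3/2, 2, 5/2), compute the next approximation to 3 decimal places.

At (3/2, 2, 5/2): F = (21.750, -2.750, -21.750).
Jacobian J = [[-2·p + 5·q + 4, 5·p, 0], [r, 0, p - 1], [1, -4·r, -4·q - 2·r]].
At the point, J = [[11.000, 7.500, 0.000], [2.500, 0.000, 0.500], [1.000, -10.000, -13.000]] (det J = 302.500).
Solving J·Δ = −F gives Δ = (0.796, -4.068, 1.518).
Then the next iterate is (p, q, r)₁ = (2.296, -2.068, 4.018).

(2.296, -2.068, 4.018)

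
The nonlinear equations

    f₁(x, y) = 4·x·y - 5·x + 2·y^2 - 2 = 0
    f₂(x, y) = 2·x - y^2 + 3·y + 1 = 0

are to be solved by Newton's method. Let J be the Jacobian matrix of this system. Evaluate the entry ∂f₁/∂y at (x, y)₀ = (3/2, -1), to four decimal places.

2.0000

∂f₁/∂y = 4·x + 4·y.
At (3/2, -1) this is 2.0000.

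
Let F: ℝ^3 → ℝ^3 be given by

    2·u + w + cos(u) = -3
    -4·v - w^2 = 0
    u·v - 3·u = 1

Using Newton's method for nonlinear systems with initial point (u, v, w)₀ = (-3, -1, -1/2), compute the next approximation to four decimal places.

(-0.9868, -0.0176, -0.3206)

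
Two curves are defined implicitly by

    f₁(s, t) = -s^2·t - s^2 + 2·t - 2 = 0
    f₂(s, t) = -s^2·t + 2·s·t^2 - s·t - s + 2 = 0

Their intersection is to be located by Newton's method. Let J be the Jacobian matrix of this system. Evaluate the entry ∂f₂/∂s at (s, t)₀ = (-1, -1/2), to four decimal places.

-1.0000

∂f₂/∂s = -2·s·t + 2·t^2 - t - 1.
At (-1, -1/2) this is -1.0000.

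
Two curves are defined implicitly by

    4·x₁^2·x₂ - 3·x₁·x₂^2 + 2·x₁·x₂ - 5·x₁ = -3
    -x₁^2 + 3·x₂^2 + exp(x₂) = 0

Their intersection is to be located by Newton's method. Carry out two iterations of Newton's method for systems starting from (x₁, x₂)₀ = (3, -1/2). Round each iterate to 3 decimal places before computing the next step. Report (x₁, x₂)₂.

(1.053, -0.066)

At (3, -1/2): F = (-35.250, -7.64347).
Jacobian J = [[8·x₁·x₂ - 3·x₂^2 + 2·x₂ - 5, 4·x₁^2 - 6·x₁·x₂ + 2·x₁], [-2·x₁, 6·x₂ + exp(x₂)]].
At the point, J = [[-18.750, 51.000], [-6.000, -2.39347]] (det J = 350.87755).
Solving J·Δ = −F gives Δ = (-1.351, 0.194).
Then the next iterate is (x₁, x₂)₁ = (1.649, -0.306).
Round to (1.649, -0.306) and repeat: F = (-10.04571, -1.70191), J = [[-9.92966, 17.20237], [-3.298, -1.09961]].
Δ = (-0.596, 0.240), so (x₁, x₂)₂ = (1.053, -0.066).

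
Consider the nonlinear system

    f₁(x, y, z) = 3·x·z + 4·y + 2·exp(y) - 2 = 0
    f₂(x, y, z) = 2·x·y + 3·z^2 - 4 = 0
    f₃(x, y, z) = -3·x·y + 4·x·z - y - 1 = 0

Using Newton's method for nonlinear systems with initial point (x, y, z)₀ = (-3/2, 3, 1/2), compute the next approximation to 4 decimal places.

At (-3/2, 3, 1/2): F = (47.921074, -12.2500, 6.5000).
Jacobian J = [[3·z, 2·exp(y) + 4, 3·x], [2·y, 2·x, 6·z], [-3·y + 4·z, -3·x - 1, 4·x]].
At the point, J = [[1.5000, 44.171074, -4.5000], [6.0000, -3.0000, 3.0000], [-7.0000, 3.5000, -6.0000]] (det J = 673.816108).
Solving J·Δ = −F gives Δ = (2.8504, -1.4992, -3.1167).
Then the next iterate is (x, y, z)₁ = (1.3504, 1.5008, -2.6167).

(1.3504, 1.5008, -2.6167)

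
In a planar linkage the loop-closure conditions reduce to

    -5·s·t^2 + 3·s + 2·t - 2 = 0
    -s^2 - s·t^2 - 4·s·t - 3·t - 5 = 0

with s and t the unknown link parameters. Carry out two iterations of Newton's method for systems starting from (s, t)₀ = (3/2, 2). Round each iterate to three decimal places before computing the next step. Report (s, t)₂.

At (3/2, 2): F = (-23.500, -31.250).
Jacobian J = [[-5·t^2 + 3, -10·s·t + 2], [-2·s - t^2 - 4·t, -2·s·t - 4·s - 3]].
At the point, J = [[-17.000, -28.000], [-15.000, -15.000]] (det J = -165.000).
Solving J·Δ = −F gives Δ = (-3.167, 1.083).
Then the next iterate is (s, t)₁ = (-1.667, 3.083).
Round to (-1.667, 3.083) and repeat: F = (78.38825, 19.37420), J = [[-44.52445, 53.39361], [-18.50289, 13.94672]].
Δ = (-0.160, -1.602), so (s, t)₂ = (-1.827, 1.481).

(-1.827, 1.481)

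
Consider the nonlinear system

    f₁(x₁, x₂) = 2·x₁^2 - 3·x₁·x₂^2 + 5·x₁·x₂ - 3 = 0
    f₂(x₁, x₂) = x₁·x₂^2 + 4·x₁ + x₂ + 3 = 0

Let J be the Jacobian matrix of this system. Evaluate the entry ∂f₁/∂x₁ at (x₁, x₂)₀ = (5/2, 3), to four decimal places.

∂f₁/∂x₁ = 4·x₁ - 3·x₂^2 + 5·x₂.
At (5/2, 3) this is -2.0000.

-2.0000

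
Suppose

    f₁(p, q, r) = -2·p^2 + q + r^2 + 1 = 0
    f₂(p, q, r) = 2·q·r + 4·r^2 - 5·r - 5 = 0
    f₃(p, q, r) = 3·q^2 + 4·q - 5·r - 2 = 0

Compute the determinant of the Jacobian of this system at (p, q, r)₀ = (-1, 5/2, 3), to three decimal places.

-1944.000

J = [[-4·p, 1, 2·r], [0, 2·r, 2·q + 8·r - 5], [0, 6·q + 4, -5]].
At the point, J = [[4.000, 1.000, 6.000], [0.000, 6.000, 24.000], [0.000, 19.000, -5.000]].
det J = -1944.000.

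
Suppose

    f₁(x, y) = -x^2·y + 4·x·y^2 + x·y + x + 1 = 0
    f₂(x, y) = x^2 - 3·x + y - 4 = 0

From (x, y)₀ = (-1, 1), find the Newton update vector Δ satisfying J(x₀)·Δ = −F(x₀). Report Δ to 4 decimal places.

At (-1, 1): F = (-6.0000, 1.0000).
Jacobian J = [[-2·x·y + 4·y^2 + y + 1, -x^2 + 8·x·y + x], [2·x - 3, 1]].
At the point, J = [[8.0000, -10.0000], [-5.0000, 1.0000]] (det J = -42.0000).
Solving J·Δ = −F gives Δ = (0.0952, -0.5238).

(0.0952, -0.5238)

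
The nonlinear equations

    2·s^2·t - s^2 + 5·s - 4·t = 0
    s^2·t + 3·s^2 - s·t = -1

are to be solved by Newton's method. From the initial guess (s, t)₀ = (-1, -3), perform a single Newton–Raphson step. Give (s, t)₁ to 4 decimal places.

(-0.9091, -2.1364)

At (-1, -3): F = (0.0000, -2.0000).
Jacobian J = [[4·s·t - 2·s + 5, 2·s^2 - 4], [2·s·t + 6·s - t, s^2 - s]].
At the point, J = [[19.0000, -2.0000], [3.0000, 2.0000]] (det J = 44.0000).
Solving J·Δ = −F gives Δ = (0.0909, 0.8636).
Then the next iterate is (s, t)₁ = (-0.9091, -2.1364).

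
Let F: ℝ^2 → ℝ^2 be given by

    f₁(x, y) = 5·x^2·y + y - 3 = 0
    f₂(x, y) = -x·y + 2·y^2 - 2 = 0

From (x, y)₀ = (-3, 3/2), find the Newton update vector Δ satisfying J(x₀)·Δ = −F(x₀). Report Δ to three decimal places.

(0.810, -0.643)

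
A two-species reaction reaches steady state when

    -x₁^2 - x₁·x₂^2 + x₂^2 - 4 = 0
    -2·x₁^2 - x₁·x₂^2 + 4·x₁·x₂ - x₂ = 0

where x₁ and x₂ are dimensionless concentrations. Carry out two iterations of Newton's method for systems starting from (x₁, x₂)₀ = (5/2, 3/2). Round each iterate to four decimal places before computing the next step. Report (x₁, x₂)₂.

(-0.5618, -1.4307)

At (5/2, 3/2): F = (-13.6250, -4.6250).
Jacobian J = [[-2·x₁ - x₂^2, -2·x₁·x₂ + 2·x₂], [-4·x₁ - x₂^2 + 4·x₂, -2·x₁·x₂ + 4·x₁ - 1]].
At the point, J = [[-7.2500, -4.5000], [-6.2500, 1.5000]] (det J = -39.0000).
Solving J·Δ = −F gives Δ = (-1.0577, -1.3237).
Then the next iterate is (x₁, x₂)₁ = (1.4423, 0.1763).
Round to (1.4423, 0.1763) and repeat: F = (-6.093977, -3.364478), J = [[-2.915682, -0.155955], [-5.095082, 4.260645]].
Δ = (-2.0041, -1.6070), so (x₁, x₂)₂ = (-0.5618, -1.4307).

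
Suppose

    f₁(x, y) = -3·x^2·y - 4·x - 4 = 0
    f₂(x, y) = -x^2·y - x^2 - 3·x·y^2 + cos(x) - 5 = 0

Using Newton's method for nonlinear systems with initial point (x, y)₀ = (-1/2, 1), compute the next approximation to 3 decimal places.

(-3.654, 1.538)

At (-1/2, 1): F = (-2.750, -3.12242).
Jacobian J = [[-6·x·y - 4, -3·x^2], [-2·x·y - 2·x - 3·y^2 - sin(x), -x^2 - 6·x·y]].
At the point, J = [[-1.000, -0.750], [-0.52057, 2.750]] (det J = -3.14043).
Solving J·Δ = −F gives Δ = (-3.154, 0.538).
Then the next iterate is (x, y)₁ = (-3.654, 1.538).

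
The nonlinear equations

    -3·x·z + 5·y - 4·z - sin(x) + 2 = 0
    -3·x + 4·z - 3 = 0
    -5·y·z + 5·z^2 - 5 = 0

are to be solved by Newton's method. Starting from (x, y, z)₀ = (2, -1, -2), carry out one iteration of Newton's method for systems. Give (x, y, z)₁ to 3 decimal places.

(1.347, 4.140, 1.760)

At (2, -1, -2): F = (16.09070, -17.000, 5.000).
Jacobian J = [[-3·z - cos(x), 5, -3·x - 4], [-3, 0, 4], [0, -5·z, -5·y + 10·z]].
At the point, J = [[6.41615, 5.000, -10.000], [-3.000, 0.000, 4.000], [0.000, 10.000, -15.000]] (det J = -181.64587).
Solving J·Δ = −F gives Δ = (-0.653, 5.140, 3.760).
Then the next iterate is (x, y, z)₁ = (1.347, 4.140, 1.760).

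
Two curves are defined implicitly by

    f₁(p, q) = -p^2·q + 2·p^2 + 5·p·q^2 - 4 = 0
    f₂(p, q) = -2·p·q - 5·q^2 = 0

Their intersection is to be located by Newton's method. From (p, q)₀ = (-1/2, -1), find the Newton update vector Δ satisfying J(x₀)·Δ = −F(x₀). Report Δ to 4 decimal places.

(2.7800, 0.0400)

At (-1/2, -1): F = (-5.7500, -6.0000).
Jacobian J = [[-2·p·q + 4·p + 5·q^2, -p^2 + 10·p·q], [-2·q, -2·p - 10·q]].
At the point, J = [[2.0000, 4.7500], [2.0000, 11.0000]] (det J = 12.5000).
Solving J·Δ = −F gives Δ = (2.7800, 0.0400).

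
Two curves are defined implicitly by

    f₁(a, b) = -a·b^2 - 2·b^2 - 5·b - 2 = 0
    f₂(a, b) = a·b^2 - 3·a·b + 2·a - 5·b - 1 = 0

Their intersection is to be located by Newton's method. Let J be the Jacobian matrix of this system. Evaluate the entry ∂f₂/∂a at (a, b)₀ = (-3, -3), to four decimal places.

∂f₂/∂a = b^2 - 3·b + 2.
At (-3, -3) this is 20.0000.

20.0000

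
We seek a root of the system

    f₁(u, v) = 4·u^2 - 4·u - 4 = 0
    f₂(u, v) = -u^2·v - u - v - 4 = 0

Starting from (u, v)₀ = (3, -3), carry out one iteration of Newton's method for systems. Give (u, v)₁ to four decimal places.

(2.0000, -2.4000)

At (3, -3): F = (20.0000, 23.0000).
Jacobian J = [[8·u - 4, 0], [-2·u·v - 1, -u^2 - 1]].
At the point, J = [[20.0000, 0.0000], [17.0000, -10.0000]] (det J = -200.0000).
Solving J·Δ = −F gives Δ = (-1.0000, 0.6000).
Then the next iterate is (u, v)₁ = (2.0000, -2.4000).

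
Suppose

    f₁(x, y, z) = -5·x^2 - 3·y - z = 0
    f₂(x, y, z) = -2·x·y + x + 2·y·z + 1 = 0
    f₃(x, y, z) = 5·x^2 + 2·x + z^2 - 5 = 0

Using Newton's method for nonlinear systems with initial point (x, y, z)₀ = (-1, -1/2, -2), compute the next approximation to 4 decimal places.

(-0.5417, 0.6667, -2.4167)

At (-1, -1/2, -2): F = (-1.5000, 1.0000, 2.0000).
Jacobian J = [[-10·x, -3, -1], [-2·y + 1, -2·x + 2·z, 2·y], [10·x + 2, 0, 2·z]].
At the point, J = [[10.0000, -3.0000, -1.0000], [2.0000, -2.0000, -1.0000], [-8.0000, 0.0000, -4.0000]] (det J = 48.0000).
Solving J·Δ = −F gives Δ = (0.4583, 1.1667, -0.4167).
Then the next iterate is (x, y, z)₁ = (-0.5417, 0.6667, -2.4167).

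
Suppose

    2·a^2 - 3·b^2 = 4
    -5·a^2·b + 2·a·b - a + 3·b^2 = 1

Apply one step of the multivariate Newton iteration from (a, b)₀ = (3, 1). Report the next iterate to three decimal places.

(1.942, 0.718)

At (3, 1): F = (11.000, -40.000).
Jacobian J = [[4·a, -6·b], [-10·a·b + 2·b - 1, -5·a^2 + 2·a + 6·b]].
At the point, J = [[12.000, -6.000], [-29.000, -33.000]] (det J = -570.000).
Solving J·Δ = −F gives Δ = (-1.058, -0.282).
Then the next iterate is (a, b)₁ = (1.942, 0.718).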